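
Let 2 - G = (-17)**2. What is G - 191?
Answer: -478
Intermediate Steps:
G = -287 (G = 2 - 1*(-17)**2 = 2 - 1*289 = 2 - 289 = -287)
G - 191 = -287 - 191 = -478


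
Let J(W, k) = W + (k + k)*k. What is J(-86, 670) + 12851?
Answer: 910565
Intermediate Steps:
J(W, k) = W + 2*k² (J(W, k) = W + (2*k)*k = W + 2*k²)
J(-86, 670) + 12851 = (-86 + 2*670²) + 12851 = (-86 + 2*448900) + 12851 = (-86 + 897800) + 12851 = 897714 + 12851 = 910565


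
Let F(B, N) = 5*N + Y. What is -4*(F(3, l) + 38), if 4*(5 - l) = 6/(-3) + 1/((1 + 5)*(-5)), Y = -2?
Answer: -1525/6 ≈ -254.17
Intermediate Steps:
l = 661/120 (l = 5 - (6/(-3) + 1/((1 + 5)*(-5)))/4 = 5 - (6*(-1/3) - 1/5/6)/4 = 5 - (-2 + (1/6)*(-1/5))/4 = 5 - (-2 - 1/30)/4 = 5 - 1/4*(-61/30) = 5 + 61/120 = 661/120 ≈ 5.5083)
F(B, N) = -2 + 5*N (F(B, N) = 5*N - 2 = -2 + 5*N)
-4*(F(3, l) + 38) = -4*((-2 + 5*(661/120)) + 38) = -4*((-2 + 661/24) + 38) = -4*(613/24 + 38) = -4*1525/24 = -1525/6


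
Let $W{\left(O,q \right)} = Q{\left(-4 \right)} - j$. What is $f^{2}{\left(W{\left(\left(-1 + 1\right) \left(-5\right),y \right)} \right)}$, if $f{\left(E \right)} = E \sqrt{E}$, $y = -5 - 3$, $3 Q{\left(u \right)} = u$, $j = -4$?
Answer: $\frac{512}{27} \approx 18.963$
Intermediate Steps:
$Q{\left(u \right)} = \frac{u}{3}$
$y = -8$
$W{\left(O,q \right)} = \frac{8}{3}$ ($W{\left(O,q \right)} = \frac{1}{3} \left(-4\right) - -4 = - \frac{4}{3} + 4 = \frac{8}{3}$)
$f{\left(E \right)} = E^{\frac{3}{2}}$
$f^{2}{\left(W{\left(\left(-1 + 1\right) \left(-5\right),y \right)} \right)} = \left(\left(\frac{8}{3}\right)^{\frac{3}{2}}\right)^{2} = \left(\frac{16 \sqrt{6}}{9}\right)^{2} = \frac{512}{27}$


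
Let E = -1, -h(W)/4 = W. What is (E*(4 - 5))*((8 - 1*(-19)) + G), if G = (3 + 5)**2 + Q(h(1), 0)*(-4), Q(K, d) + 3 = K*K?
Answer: 39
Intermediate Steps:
h(W) = -4*W
Q(K, d) = -3 + K**2 (Q(K, d) = -3 + K*K = -3 + K**2)
G = 12 (G = (3 + 5)**2 + (-3 + (-4*1)**2)*(-4) = 8**2 + (-3 + (-4)**2)*(-4) = 64 + (-3 + 16)*(-4) = 64 + 13*(-4) = 64 - 52 = 12)
(E*(4 - 5))*((8 - 1*(-19)) + G) = (-(4 - 5))*((8 - 1*(-19)) + 12) = (-1*(-1))*((8 + 19) + 12) = 1*(27 + 12) = 1*39 = 39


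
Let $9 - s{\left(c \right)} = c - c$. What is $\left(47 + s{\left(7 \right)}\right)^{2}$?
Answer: $3136$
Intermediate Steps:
$s{\left(c \right)} = 9$ ($s{\left(c \right)} = 9 - \left(c - c\right) = 9 - 0 = 9 + 0 = 9$)
$\left(47 + s{\left(7 \right)}\right)^{2} = \left(47 + 9\right)^{2} = 56^{2} = 3136$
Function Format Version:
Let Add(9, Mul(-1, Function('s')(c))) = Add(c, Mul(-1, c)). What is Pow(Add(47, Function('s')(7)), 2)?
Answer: 3136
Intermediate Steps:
Function('s')(c) = 9 (Function('s')(c) = Add(9, Mul(-1, Add(c, Mul(-1, c)))) = Add(9, Mul(-1, 0)) = Add(9, 0) = 9)
Pow(Add(47, Function('s')(7)), 2) = Pow(Add(47, 9), 2) = Pow(56, 2) = 3136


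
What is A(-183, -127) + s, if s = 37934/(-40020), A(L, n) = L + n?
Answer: -6222067/20010 ≈ -310.95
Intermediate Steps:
s = -18967/20010 (s = 37934*(-1/40020) = -18967/20010 ≈ -0.94788)
A(-183, -127) + s = (-183 - 127) - 18967/20010 = -310 - 18967/20010 = -6222067/20010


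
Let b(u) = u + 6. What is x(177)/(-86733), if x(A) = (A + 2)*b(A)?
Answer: -10919/28911 ≈ -0.37768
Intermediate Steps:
b(u) = 6 + u
x(A) = (2 + A)*(6 + A) (x(A) = (A + 2)*(6 + A) = (2 + A)*(6 + A))
x(177)/(-86733) = ((2 + 177)*(6 + 177))/(-86733) = (179*183)*(-1/86733) = 32757*(-1/86733) = -10919/28911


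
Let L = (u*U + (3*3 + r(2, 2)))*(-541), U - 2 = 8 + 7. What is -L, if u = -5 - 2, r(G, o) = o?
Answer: -58428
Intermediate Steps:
u = -7
U = 17 (U = 2 + (8 + 7) = 2 + 15 = 17)
L = 58428 (L = (-7*17 + (3*3 + 2))*(-541) = (-119 + (9 + 2))*(-541) = (-119 + 11)*(-541) = -108*(-541) = 58428)
-L = -1*58428 = -58428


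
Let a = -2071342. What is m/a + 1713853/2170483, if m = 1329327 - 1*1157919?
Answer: 226995539333/321129471299 ≈ 0.70687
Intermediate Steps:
m = 171408 (m = 1329327 - 1157919 = 171408)
m/a + 1713853/2170483 = 171408/(-2071342) + 1713853/2170483 = 171408*(-1/2071342) + 1713853*(1/2170483) = -85704/1035671 + 1713853/2170483 = 226995539333/321129471299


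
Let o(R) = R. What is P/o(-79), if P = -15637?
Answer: 15637/79 ≈ 197.94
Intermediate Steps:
P/o(-79) = -15637/(-79) = -15637*(-1/79) = 15637/79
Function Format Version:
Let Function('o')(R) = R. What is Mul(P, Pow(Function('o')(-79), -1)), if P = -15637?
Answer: Rational(15637, 79) ≈ 197.94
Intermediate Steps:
Mul(P, Pow(Function('o')(-79), -1)) = Mul(-15637, Pow(-79, -1)) = Mul(-15637, Rational(-1, 79)) = Rational(15637, 79)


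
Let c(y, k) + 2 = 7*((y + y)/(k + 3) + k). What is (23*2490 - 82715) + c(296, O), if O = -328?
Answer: -9020619/325 ≈ -27756.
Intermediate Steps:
c(y, k) = -2 + 7*k + 14*y/(3 + k) (c(y, k) = -2 + 7*((y + y)/(k + 3) + k) = -2 + 7*((2*y)/(3 + k) + k) = -2 + 7*(2*y/(3 + k) + k) = -2 + 7*(k + 2*y/(3 + k)) = -2 + (7*k + 14*y/(3 + k)) = -2 + 7*k + 14*y/(3 + k))
(23*2490 - 82715) + c(296, O) = (23*2490 - 82715) + (-6 + 7*(-328)² + 14*296 + 19*(-328))/(3 - 328) = (57270 - 82715) + (-6 + 7*107584 + 4144 - 6232)/(-325) = -25445 - (-6 + 753088 + 4144 - 6232)/325 = -25445 - 1/325*750994 = -25445 - 750994/325 = -9020619/325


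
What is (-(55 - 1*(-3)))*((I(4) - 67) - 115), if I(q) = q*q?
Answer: 9628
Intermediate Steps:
I(q) = q²
(-(55 - 1*(-3)))*((I(4) - 67) - 115) = (-(55 - 1*(-3)))*((4² - 67) - 115) = (-(55 + 3))*((16 - 67) - 115) = (-1*58)*(-51 - 115) = -58*(-166) = 9628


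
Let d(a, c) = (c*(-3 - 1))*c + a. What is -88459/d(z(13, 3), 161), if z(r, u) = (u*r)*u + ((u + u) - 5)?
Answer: 88459/103566 ≈ 0.85413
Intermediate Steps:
z(r, u) = -5 + 2*u + r*u**2 (z(r, u) = (r*u)*u + (2*u - 5) = r*u**2 + (-5 + 2*u) = -5 + 2*u + r*u**2)
d(a, c) = a - 4*c**2 (d(a, c) = (c*(-4))*c + a = (-4*c)*c + a = -4*c**2 + a = a - 4*c**2)
-88459/d(z(13, 3), 161) = -88459/((-5 + 2*3 + 13*3**2) - 4*161**2) = -88459/((-5 + 6 + 13*9) - 4*25921) = -88459/((-5 + 6 + 117) - 103684) = -88459/(118 - 103684) = -88459/(-103566) = -88459*(-1/103566) = 88459/103566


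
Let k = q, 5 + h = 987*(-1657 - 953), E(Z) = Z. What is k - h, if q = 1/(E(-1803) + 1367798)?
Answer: 3518905569626/1365995 ≈ 2.5761e+6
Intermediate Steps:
h = -2576075 (h = -5 + 987*(-1657 - 953) = -5 + 987*(-2610) = -5 - 2576070 = -2576075)
q = 1/1365995 (q = 1/(-1803 + 1367798) = 1/1365995 ≈ 7.3207e-7)
k = 1/1365995 ≈ 7.3207e-7
k - h = 1/1365995 - 1*(-2576075) = 1/1365995 + 2576075 = 3518905569626/1365995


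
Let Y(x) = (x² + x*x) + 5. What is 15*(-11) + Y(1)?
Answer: -158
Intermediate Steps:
Y(x) = 5 + 2*x² (Y(x) = (x² + x²) + 5 = 2*x² + 5 = 5 + 2*x²)
15*(-11) + Y(1) = 15*(-11) + (5 + 2*1²) = -165 + (5 + 2*1) = -165 + (5 + 2) = -165 + 7 = -158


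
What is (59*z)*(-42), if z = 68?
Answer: -168504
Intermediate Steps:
(59*z)*(-42) = (59*68)*(-42) = 4012*(-42) = -168504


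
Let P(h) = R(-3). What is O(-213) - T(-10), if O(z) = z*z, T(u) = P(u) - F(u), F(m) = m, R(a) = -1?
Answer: 45360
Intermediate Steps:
P(h) = -1
T(u) = -1 - u
O(z) = z²
O(-213) - T(-10) = (-213)² - (-1 - 1*(-10)) = 45369 - (-1 + 10) = 45369 - 1*9 = 45369 - 9 = 45360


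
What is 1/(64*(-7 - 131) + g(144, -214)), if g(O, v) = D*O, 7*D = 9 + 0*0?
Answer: -7/60528 ≈ -0.00011565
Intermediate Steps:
D = 9/7 (D = (9 + 0*0)/7 = (9 + 0)/7 = (⅐)*9 = 9/7 ≈ 1.2857)
g(O, v) = 9*O/7
1/(64*(-7 - 131) + g(144, -214)) = 1/(64*(-7 - 131) + (9/7)*144) = 1/(64*(-138) + 1296/7) = 1/(-8832 + 1296/7) = 1/(-60528/7) = -7/60528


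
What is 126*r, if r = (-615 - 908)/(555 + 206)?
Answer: -191898/761 ≈ -252.17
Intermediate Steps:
r = -1523/761 ≈ -2.0013
126*r = 126*(-1523/761) = -191898/761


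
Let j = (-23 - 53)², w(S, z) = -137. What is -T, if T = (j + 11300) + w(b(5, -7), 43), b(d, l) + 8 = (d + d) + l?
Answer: -16939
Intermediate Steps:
b(d, l) = -8 + l + 2*d (b(d, l) = -8 + ((d + d) + l) = -8 + (2*d + l) = -8 + (l + 2*d) = -8 + l + 2*d)
j = 5776 (j = (-76)² = 5776)
T = 16939 (T = (5776 + 11300) - 137 = 17076 - 137 = 16939)
-T = -1*16939 = -16939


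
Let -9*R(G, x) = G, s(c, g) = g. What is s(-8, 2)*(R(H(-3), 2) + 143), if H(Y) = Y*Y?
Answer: 284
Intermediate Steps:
H(Y) = Y²
R(G, x) = -G/9
s(-8, 2)*(R(H(-3), 2) + 143) = 2*(-⅑*(-3)² + 143) = 2*(-⅑*9 + 143) = 2*(-1 + 143) = 2*142 = 284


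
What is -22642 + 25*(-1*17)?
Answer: -23067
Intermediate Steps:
-22642 + 25*(-1*17) = -22642 + 25*(-17) = -22642 - 425 = -23067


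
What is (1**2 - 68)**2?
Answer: 4489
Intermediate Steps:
(1**2 - 68)**2 = (1 - 68)**2 = (-67)**2 = 4489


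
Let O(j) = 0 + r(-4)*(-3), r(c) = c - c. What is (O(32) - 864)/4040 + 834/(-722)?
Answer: -249573/182305 ≈ -1.3690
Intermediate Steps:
r(c) = 0
O(j) = 0 (O(j) = 0 + 0*(-3) = 0 + 0 = 0)
(O(32) - 864)/4040 + 834/(-722) = (0 - 864)/4040 + 834/(-722) = -864*1/4040 + 834*(-1/722) = -108/505 - 417/361 = -249573/182305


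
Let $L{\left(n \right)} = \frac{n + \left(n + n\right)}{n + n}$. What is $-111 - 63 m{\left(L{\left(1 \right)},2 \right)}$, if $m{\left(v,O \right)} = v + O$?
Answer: $- \frac{663}{2} \approx -331.5$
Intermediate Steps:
$L{\left(n \right)} = \frac{3}{2}$ ($L{\left(n \right)} = \frac{n + 2 n}{2 n} = 3 n \frac{1}{2 n} = \frac{3}{2}$)
$m{\left(v,O \right)} = O + v$
$-111 - 63 m{\left(L{\left(1 \right)},2 \right)} = -111 - 63 \left(2 + \frac{3}{2}\right) = -111 - \frac{441}{2} = - \frac{663}{2}$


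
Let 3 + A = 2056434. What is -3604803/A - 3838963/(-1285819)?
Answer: 1086479444132/881399350663 ≈ 1.2327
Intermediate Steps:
A = 2056431 (A = -3 + 2056434 = 2056431)
-3604803/A - 3838963/(-1285819) = -3604803/2056431 - 3838963/(-1285819) = -3604803*1/2056431 - 3838963*(-1/1285819) = -1201601/685477 + 3838963/1285819 = 1086479444132/881399350663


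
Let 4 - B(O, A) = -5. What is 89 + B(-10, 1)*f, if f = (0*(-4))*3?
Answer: 89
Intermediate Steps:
B(O, A) = 9 (B(O, A) = 4 - 1*(-5) = 4 + 5 = 9)
f = 0 (f = 0*3 = 0)
89 + B(-10, 1)*f = 89 + 9*0 = 89 + 0 = 89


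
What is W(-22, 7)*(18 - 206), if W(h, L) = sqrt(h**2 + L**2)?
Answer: -188*sqrt(533) ≈ -4340.3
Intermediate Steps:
W(h, L) = sqrt(L**2 + h**2)
W(-22, 7)*(18 - 206) = sqrt(7**2 + (-22)**2)*(18 - 206) = sqrt(49 + 484)*(-188) = sqrt(533)*(-188) = -188*sqrt(533)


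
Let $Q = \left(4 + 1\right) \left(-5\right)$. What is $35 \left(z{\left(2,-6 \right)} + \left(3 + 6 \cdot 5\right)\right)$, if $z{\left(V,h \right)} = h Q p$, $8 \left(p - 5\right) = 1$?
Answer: $\frac{112245}{4} \approx 28061.0$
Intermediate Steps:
$p = \frac{41}{8}$ ($p = 5 + \frac{1}{8} \cdot 1 = 5 + \frac{1}{8} = \frac{41}{8} \approx 5.125$)
$Q = -25$ ($Q = 5 \left(-5\right) = -25$)
$z{\left(V,h \right)} = - \frac{1025 h}{8}$ ($z{\left(V,h \right)} = h \left(-25\right) \frac{41}{8} = - 25 h \frac{41}{8} = - \frac{1025 h}{8}$)
$35 \left(z{\left(2,-6 \right)} + \left(3 + 6 \cdot 5\right)\right) = 35 \left(\left(- \frac{1025}{8}\right) \left(-6\right) + \left(3 + 6 \cdot 5\right)\right) = 35 \left(\frac{3075}{4} + \left(3 + 30\right)\right) = 35 \left(\frac{3075}{4} + 33\right) = 35 \cdot \frac{3207}{4} = \frac{112245}{4}$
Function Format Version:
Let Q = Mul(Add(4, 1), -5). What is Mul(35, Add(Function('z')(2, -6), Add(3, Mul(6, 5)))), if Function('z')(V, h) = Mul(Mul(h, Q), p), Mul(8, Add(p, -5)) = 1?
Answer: Rational(112245, 4) ≈ 28061.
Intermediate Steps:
p = Rational(41, 8) (p = Add(5, Mul(Rational(1, 8), 1)) = Add(5, Rational(1, 8)) = Rational(41, 8) ≈ 5.1250)
Q = -25 (Q = Mul(5, -5) = -25)
Function('z')(V, h) = Mul(Rational(-1025, 8), h) (Function('z')(V, h) = Mul(Mul(h, -25), Rational(41, 8)) = Mul(Mul(-25, h), Rational(41, 8)) = Mul(Rational(-1025, 8), h))
Mul(35, Add(Function('z')(2, -6), Add(3, Mul(6, 5)))) = Mul(35, Add(Mul(Rational(-1025, 8), -6), Add(3, Mul(6, 5)))) = Mul(35, Add(Rational(3075, 4), Add(3, 30))) = Mul(35, Add(Rational(3075, 4), 33)) = Mul(35, Rational(3207, 4)) = Rational(112245, 4)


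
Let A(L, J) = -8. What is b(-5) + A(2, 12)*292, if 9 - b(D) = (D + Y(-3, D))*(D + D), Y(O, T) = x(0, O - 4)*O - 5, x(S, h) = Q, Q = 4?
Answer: -2547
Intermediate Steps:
x(S, h) = 4
Y(O, T) = -5 + 4*O (Y(O, T) = 4*O - 5 = -5 + 4*O)
b(D) = 9 - 2*D*(-17 + D) (b(D) = 9 - (D + (-5 + 4*(-3)))*(D + D) = 9 - (D + (-5 - 12))*2*D = 9 - (D - 17)*2*D = 9 - (-17 + D)*2*D = 9 - 2*D*(-17 + D))
b(-5) + A(2, 12)*292 = (9 - 2*(-5)² + 34*(-5)) - 8*292 = (9 - 2*25 - 170) - 2336 = (9 - 50 - 170) - 2336 = -211 - 2336 = -2547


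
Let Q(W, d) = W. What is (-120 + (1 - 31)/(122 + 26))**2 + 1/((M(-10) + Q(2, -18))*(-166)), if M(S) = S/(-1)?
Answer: 39402269081/2727048 ≈ 14449.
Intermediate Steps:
M(S) = -S (M(S) = S*(-1) = -S)
(-120 + (1 - 31)/(122 + 26))**2 + 1/((M(-10) + Q(2, -18))*(-166)) = (-120 + (1 - 31)/(122 + 26))**2 + 1/((-1*(-10) + 2)*(-166)) = (-120 - 30/148)**2 + 1/((10 + 2)*(-166)) = (-120 - 30*1/148)**2 + 1/(12*(-166)) = (-120 - 15/74)**2 + 1/(-1992) = (-8895/74)**2 - 1/1992 = 79121025/5476 - 1/1992 = 39402269081/2727048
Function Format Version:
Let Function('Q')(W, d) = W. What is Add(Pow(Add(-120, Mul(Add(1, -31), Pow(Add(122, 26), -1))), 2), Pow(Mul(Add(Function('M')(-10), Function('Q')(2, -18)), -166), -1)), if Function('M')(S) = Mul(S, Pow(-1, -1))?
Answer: Rational(39402269081, 2727048) ≈ 14449.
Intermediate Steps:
Function('M')(S) = Mul(-1, S) (Function('M')(S) = Mul(S, -1) = Mul(-1, S))
Add(Pow(Add(-120, Mul(Add(1, -31), Pow(Add(122, 26), -1))), 2), Pow(Mul(Add(Function('M')(-10), Function('Q')(2, -18)), -166), -1)) = Add(Pow(Add(-120, Mul(Add(1, -31), Pow(Add(122, 26), -1))), 2), Pow(Mul(Add(Mul(-1, -10), 2), -166), -1)) = Add(Pow(Add(-120, Mul(-30, Pow(148, -1))), 2), Pow(Mul(Add(10, 2), -166), -1)) = Add(Pow(Add(-120, Mul(-30, Rational(1, 148))), 2), Pow(Mul(12, -166), -1)) = Add(Pow(Add(-120, Rational(-15, 74)), 2), Pow(-1992, -1)) = Add(Pow(Rational(-8895, 74), 2), Rational(-1, 1992)) = Add(Rational(79121025, 5476), Rational(-1, 1992)) = Rational(39402269081, 2727048)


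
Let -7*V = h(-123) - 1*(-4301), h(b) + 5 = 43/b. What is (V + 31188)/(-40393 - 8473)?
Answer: -26324503/42073626 ≈ -0.62568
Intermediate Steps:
h(b) = -5 + 43/b
V = -528365/861 (V = -((-5 + 43/(-123)) - 1*(-4301))/7 = -((-5 + 43*(-1/123)) + 4301)/7 = -((-5 - 43/123) + 4301)/7 = -(-658/123 + 4301)/7 = -1/7*528365/123 = -528365/861 ≈ -613.66)
(V + 31188)/(-40393 - 8473) = (-528365/861 + 31188)/(-40393 - 8473) = (26324503/861)/(-48866) = (26324503/861)*(-1/48866) = -26324503/42073626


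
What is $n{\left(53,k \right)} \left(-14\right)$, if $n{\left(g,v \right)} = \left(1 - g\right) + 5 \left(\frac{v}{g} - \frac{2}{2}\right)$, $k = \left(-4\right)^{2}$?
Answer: $\frac{41174}{53} \approx 776.87$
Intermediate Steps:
$k = 16$
$n{\left(g,v \right)} = -4 - g + \frac{5 v}{g}$ ($n{\left(g,v \right)} = \left(1 - g\right) + 5 \left(\frac{v}{g} - 1\right) = \left(1 - g\right) + 5 \left(-1 + \frac{v}{g}\right) = \left(1 - g\right) - \left(5 - \frac{5 v}{g}\right) = -4 - g + \frac{5 v}{g}$)
$n{\left(53,k \right)} \left(-14\right) = \left(-4 - 53 + 5 \cdot 16 \cdot \frac{1}{53}\right) \left(-14\right) = \left(-4 - 53 + \frac{80}{53}\right) \left(-14\right) = \left(- \frac{2941}{53}\right) \left(-14\right) = \frac{41174}{53}$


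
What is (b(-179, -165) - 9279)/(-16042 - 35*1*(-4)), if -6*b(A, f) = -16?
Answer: 27829/47706 ≈ 0.58334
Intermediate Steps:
b(A, f) = 8/3 (b(A, f) = -⅙*(-16) = 8/3)
(b(-179, -165) - 9279)/(-16042 - 35*1*(-4)) = (8/3 - 9279)/(-16042 - 35*1*(-4)) = -27829/(3*(-16042 - 35*(-4))) = -27829/(3*(-16042 + 140)) = -27829/3/(-15902) = -27829/3*(-1/15902) = 27829/47706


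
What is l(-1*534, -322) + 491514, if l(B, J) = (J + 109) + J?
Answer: 490979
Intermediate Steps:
l(B, J) = 109 + 2*J (l(B, J) = (109 + J) + J = 109 + 2*J)
l(-1*534, -322) + 491514 = (109 + 2*(-322)) + 491514 = (109 - 644) + 491514 = -535 + 491514 = 490979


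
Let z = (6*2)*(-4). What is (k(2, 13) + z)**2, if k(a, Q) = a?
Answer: 2116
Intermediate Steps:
z = -48 (z = 12*(-4) = -48)
(k(2, 13) + z)**2 = (2 - 48)**2 = (-46)**2 = 2116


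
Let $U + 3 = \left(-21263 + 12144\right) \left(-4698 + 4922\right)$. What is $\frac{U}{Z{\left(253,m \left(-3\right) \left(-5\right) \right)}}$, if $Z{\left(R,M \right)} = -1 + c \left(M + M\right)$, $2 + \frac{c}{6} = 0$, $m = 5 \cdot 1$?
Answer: $\frac{2042659}{1801} \approx 1134.2$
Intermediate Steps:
$m = 5$
$c = -12$ ($c = -12 + 6 \cdot 0 = -12 + 0 = -12$)
$Z{\left(R,M \right)} = -1 - 24 M$ ($Z{\left(R,M \right)} = -1 - 12 \left(M + M\right) = -1 - 12 \cdot 2 M = -1 - 24 M$)
$U = -2042659$ ($U = -3 + \left(-21263 + 12144\right) \left(-4698 + 4922\right) = -3 - 2042656 = -2042659$)
$\frac{U}{Z{\left(253,m \left(-3\right) \left(-5\right) \right)}} = - \frac{2042659}{-1 - 24 \cdot 5 \left(-3\right) \left(-5\right)} = - \frac{2042659}{-1 - 24 \left(\left(-15\right) \left(-5\right)\right)} = - \frac{2042659}{-1 - 1800} = - \frac{2042659}{-1801} = \left(-2042659\right) \left(- \frac{1}{1801}\right) = \frac{2042659}{1801}$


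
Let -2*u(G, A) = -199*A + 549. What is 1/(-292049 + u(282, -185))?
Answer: -1/310731 ≈ -3.2182e-6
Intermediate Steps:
u(G, A) = -549/2 + 199*A/2 (u(G, A) = -(-199*A + 549)/2 = -(549 - 199*A)/2 = -549/2 + 199*A/2)
1/(-292049 + u(282, -185)) = 1/(-292049 + (-549/2 + (199/2)*(-185))) = 1/(-292049 + (-549/2 - 36815/2)) = 1/(-292049 - 18682) = 1/(-310731) = -1/310731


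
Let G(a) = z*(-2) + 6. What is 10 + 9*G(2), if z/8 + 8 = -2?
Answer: 1504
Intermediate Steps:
z = -80 (z = -64 + 8*(-2) = -64 - 16 = -80)
G(a) = 166 (G(a) = -80*(-2) + 6 = 160 + 6 = 166)
10 + 9*G(2) = 10 + 9*166 = 10 + 1494 = 1504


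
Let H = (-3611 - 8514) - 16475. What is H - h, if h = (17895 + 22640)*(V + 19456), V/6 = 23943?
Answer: -6611854590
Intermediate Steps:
V = 143658 (V = 6*23943 = 143658)
H = -28600 (H = -12125 - 16475 = -28600)
h = 6611825990 (h = (17895 + 22640)*(143658 + 19456) = 40535*163114 = 6611825990)
H - h = -28600 - 1*6611825990 = -28600 - 6611825990 = -6611854590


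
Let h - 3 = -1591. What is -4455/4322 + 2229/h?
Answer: -8354139/3431668 ≈ -2.4344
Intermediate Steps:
h = -1588 (h = 3 - 1591 = -1588)
-4455/4322 + 2229/h = -4455/4322 + 2229/(-1588) = -4455*1/4322 + 2229*(-1/1588) = -4455/4322 - 2229/1588 = -8354139/3431668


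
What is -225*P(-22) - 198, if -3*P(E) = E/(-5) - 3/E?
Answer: 3129/22 ≈ 142.23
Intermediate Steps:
P(E) = 1/E + E/15 (P(E) = -(E/(-5) - 3/E)/3 = -(E*(-1/5) - 3/E)/3 = -(-E/5 - 3/E)/3 = -(-3/E - E/5)/3 = 1/E + E/15)
-225*P(-22) - 198 = -225*(1/(-22) + (1/15)*(-22)) - 198 = -225*(-1/22 - 22/15) - 198 = -225*(-499/330) - 198 = 7485/22 - 198 = 3129/22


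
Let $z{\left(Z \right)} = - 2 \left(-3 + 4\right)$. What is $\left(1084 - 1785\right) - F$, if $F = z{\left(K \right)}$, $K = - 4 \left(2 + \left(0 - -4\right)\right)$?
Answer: $-699$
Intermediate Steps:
$K = -24$ ($K = - 4 \left(2 + \left(0 + 4\right)\right) = - 4 \left(2 + 4\right) = \left(-4\right) 6 = -24$)
$z{\left(Z \right)} = -2$ ($z{\left(Z \right)} = \left(-2\right) 1 = -2$)
$F = -2$
$\left(1084 - 1785\right) - F = \left(1084 - 1785\right) - -2 = -701 + 2 = -699$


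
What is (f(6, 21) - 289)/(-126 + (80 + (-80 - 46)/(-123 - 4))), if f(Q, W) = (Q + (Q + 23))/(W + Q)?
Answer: 246634/38583 ≈ 6.3923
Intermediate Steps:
f(Q, W) = (23 + 2*Q)/(Q + W) (f(Q, W) = (Q + (23 + Q))/(Q + W) = (23 + 2*Q)/(Q + W))
(f(6, 21) - 289)/(-126 + (80 + (-80 - 46)/(-123 - 4))) = ((23 + 2*6)/(6 + 21) - 289)/(-126 + (80 + (-80 - 46)/(-123 - 4))) = ((23 + 12)/27 - 289)/(-126 + (80 - 126/(-127))) = ((1/27)*35 - 289)/(-126 + (80 - 126*(-1/127))) = (35/27 - 289)/(-126 + (80 + 126/127)) = -7768/(27*(-126 + 10286/127)) = -7768/(27*(-5716/127)) = -7768/27*(-127/5716) = 246634/38583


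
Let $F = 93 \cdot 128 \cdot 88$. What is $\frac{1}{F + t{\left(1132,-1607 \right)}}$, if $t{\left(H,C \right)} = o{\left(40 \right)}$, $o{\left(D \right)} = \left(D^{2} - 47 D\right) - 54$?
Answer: $\frac{1}{1047218} \approx 9.5491 \cdot 10^{-7}$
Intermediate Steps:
$o{\left(D \right)} = -54 + D^{2} - 47 D$
$t{\left(H,C \right)} = -334$ ($t{\left(H,C \right)} = -54 + 40^{2} - 1880 = -54 + 1600 - 1880 = -334$)
$F = 1047552$ ($F = 11904 \cdot 88 = 1047552$)
$\frac{1}{F + t{\left(1132,-1607 \right)}} = \frac{1}{1047552 - 334} = \frac{1}{1047218}$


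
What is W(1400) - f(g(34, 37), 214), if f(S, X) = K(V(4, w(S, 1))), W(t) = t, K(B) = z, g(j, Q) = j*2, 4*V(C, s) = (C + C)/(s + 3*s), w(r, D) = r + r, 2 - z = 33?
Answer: 1431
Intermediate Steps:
z = -31 (z = 2 - 1*33 = 2 - 33 = -31)
w(r, D) = 2*r
V(C, s) = C/(8*s) (V(C, s) = ((C + C)/(s + 3*s))/4 = ((2*C)/((4*s)))/4 = ((2*C)*(1/(4*s)))/4 = (C/(2*s))/4 = C/(8*s))
g(j, Q) = 2*j
K(B) = -31
f(S, X) = -31
W(1400) - f(g(34, 37), 214) = 1400 - 1*(-31) = 1400 + 31 = 1431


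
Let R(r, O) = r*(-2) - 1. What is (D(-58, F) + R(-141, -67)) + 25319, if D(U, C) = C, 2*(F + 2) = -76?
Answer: 25560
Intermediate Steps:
F = -40 (F = -2 + (1/2)*(-76) = -2 - 38 = -40)
R(r, O) = -1 - 2*r (R(r, O) = -2*r - 1 = -1 - 2*r)
(D(-58, F) + R(-141, -67)) + 25319 = (-40 + (-1 - 2*(-141))) + 25319 = (-40 + (-1 + 282)) + 25319 = (-40 + 281) + 25319 = 241 + 25319 = 25560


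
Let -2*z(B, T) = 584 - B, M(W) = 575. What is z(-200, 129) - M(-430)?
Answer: -967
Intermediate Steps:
z(B, T) = -292 + B/2 (z(B, T) = -(584 - B)/2 = -292 + B/2)
z(-200, 129) - M(-430) = (-292 + (½)*(-200)) - 1*575 = (-292 - 100) - 575 = -392 - 575 = -967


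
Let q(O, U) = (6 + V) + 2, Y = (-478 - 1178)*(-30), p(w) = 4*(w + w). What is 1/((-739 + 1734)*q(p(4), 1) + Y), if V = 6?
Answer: 1/63610 ≈ 1.5721e-5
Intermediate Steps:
p(w) = 8*w (p(w) = 4*(2*w) = 8*w)
Y = 49680 (Y = -1656*(-30) = 49680)
q(O, U) = 14 (q(O, U) = (6 + 6) + 2 = 12 + 2 = 14)
1/((-739 + 1734)*q(p(4), 1) + Y) = 1/((-739 + 1734)*14 + 49680) = 1/(995*14 + 49680) = 1/(13930 + 49680) = 1/63610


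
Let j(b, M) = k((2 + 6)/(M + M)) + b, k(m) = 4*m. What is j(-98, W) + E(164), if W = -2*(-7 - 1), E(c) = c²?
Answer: 26799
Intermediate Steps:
W = 16 (W = -2*(-8) = 16)
j(b, M) = b + 16/M (j(b, M) = 4*((2 + 6)/(M + M)) + b = 4*(8/((2*M))) + b = 4*(8*(1/(2*M))) + b = 4*(4/M) + b = 16/M + b = b + 16/M)
j(-98, W) + E(164) = (-98 + 16/16) + 164² = (-98 + 16*(1/16)) + 26896 = (-98 + 1) + 26896 = -97 + 26896 = 26799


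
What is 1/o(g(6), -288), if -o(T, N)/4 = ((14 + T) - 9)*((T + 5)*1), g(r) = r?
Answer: -1/484 ≈ -0.0020661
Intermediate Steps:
o(T, N) = -4*(5 + T)² (o(T, N) = -4*((14 + T) - 9)*(T + 5)*1 = -4*(5 + T)*(5 + T)*1 = -4*(5 + T)*(5 + T) = -4*(5 + T)²)
1/o(g(6), -288) = 1/(-4*(5 + 6)²) = 1/(-4*11²) = 1/(-4*121) = 1/(-484) = -1/484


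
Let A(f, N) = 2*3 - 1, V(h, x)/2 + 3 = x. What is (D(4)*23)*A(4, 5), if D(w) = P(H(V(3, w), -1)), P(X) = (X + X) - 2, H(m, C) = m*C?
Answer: -690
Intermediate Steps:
V(h, x) = -6 + 2*x
H(m, C) = C*m
A(f, N) = 5 (A(f, N) = 6 - 1 = 5)
P(X) = -2 + 2*X (P(X) = 2*X - 2 = -2 + 2*X)
D(w) = 10 - 4*w (D(w) = -2 + 2*(-(-6 + 2*w)) = -2 + 2*(6 - 2*w) = -2 + (12 - 4*w) = 10 - 4*w)
(D(4)*23)*A(4, 5) = ((10 - 4*4)*23)*5 = ((10 - 16)*23)*5 = -6*23*5 = -138*5 = -690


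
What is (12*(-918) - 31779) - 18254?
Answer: -61049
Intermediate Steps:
(12*(-918) - 31779) - 18254 = (-11016 - 31779) - 18254 = -42795 - 18254 = -61049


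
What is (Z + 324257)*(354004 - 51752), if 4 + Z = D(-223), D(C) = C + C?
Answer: 97871313364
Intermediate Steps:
D(C) = 2*C
Z = -450 (Z = -4 + 2*(-223) = -4 - 446 = -450)
(Z + 324257)*(354004 - 51752) = (-450 + 324257)*(354004 - 51752) = 323807*302252 = 97871313364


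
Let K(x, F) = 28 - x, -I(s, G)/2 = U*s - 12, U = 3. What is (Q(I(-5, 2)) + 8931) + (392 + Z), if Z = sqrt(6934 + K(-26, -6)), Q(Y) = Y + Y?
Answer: 9431 + 2*sqrt(1747) ≈ 9514.6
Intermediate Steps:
I(s, G) = 24 - 6*s (I(s, G) = -2*(3*s - 12) = -2*(-12 + 3*s) = 24 - 6*s)
Q(Y) = 2*Y
Z = 2*sqrt(1747) (Z = sqrt(6934 + (28 - 1*(-26))) = sqrt(6934 + (28 + 26)) = sqrt(6934 + 54) = sqrt(6988) = 2*sqrt(1747) ≈ 83.594)
(Q(I(-5, 2)) + 8931) + (392 + Z) = (2*(24 - 6*(-5)) + 8931) + (392 + 2*sqrt(1747)) = (2*(24 + 30) + 8931) + (392 + 2*sqrt(1747)) = (2*54 + 8931) + (392 + 2*sqrt(1747)) = (108 + 8931) + (392 + 2*sqrt(1747)) = 9039 + (392 + 2*sqrt(1747)) = 9431 + 2*sqrt(1747)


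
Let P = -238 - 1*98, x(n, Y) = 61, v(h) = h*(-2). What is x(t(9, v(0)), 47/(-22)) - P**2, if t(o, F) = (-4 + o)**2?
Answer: -112835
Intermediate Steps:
v(h) = -2*h
P = -336 (P = -238 - 98 = -336)
x(t(9, v(0)), 47/(-22)) - P**2 = 61 - 1*(-336)**2 = 61 - 1*112896 = 61 - 112896 = -112835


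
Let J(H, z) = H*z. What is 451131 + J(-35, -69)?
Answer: 453546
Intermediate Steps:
451131 + J(-35, -69) = 451131 - 35*(-69) = 451131 + 2415 = 453546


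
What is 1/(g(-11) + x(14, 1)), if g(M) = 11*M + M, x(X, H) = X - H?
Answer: -1/119 ≈ -0.0084034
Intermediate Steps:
g(M) = 12*M
1/(g(-11) + x(14, 1)) = 1/(12*(-11) + (14 - 1*1)) = 1/(-132 + (14 - 1)) = 1/(-132 + 13) = 1/(-119) = -1/119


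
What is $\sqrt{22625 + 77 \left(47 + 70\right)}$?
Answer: $\sqrt{31634} \approx 177.86$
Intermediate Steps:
$\sqrt{22625 + 77 \left(47 + 70\right)} = \sqrt{22625 + 77 \cdot 117} = \sqrt{22625 + 9009} = \sqrt{31634}$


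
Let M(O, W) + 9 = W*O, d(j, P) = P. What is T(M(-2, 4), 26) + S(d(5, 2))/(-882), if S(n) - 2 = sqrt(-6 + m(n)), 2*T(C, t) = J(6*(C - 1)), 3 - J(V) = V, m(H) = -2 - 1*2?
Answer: 48949/882 - I*sqrt(10)/882 ≈ 55.498 - 0.0035853*I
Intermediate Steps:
m(H) = -4 (m(H) = -2 - 2 = -4)
J(V) = 3 - V
M(O, W) = -9 + O*W (M(O, W) = -9 + W*O = -9 + O*W)
T(C, t) = 9/2 - 3*C (T(C, t) = (3 - 6*(C - 1))/2 = (3 - 6*(-1 + C))/2 = (3 - (-6 + 6*C))/2 = (3 + (6 - 6*C))/2 = (9 - 6*C)/2 = 9/2 - 3*C)
S(n) = 2 + I*sqrt(10) (S(n) = 2 + sqrt(-6 - 4) = 2 + sqrt(-10) = 2 + I*sqrt(10))
T(M(-2, 4), 26) + S(d(5, 2))/(-882) = (9/2 - 3*(-9 - 2*4)) + (2 + I*sqrt(10))/(-882) = (9/2 - 3*(-9 - 8)) + (2 + I*sqrt(10))*(-1/882) = (9/2 - 3*(-17)) + (-1/441 - I*sqrt(10)/882) = (9/2 + 51) + (-1/441 - I*sqrt(10)/882) = 111/2 + (-1/441 - I*sqrt(10)/882) = 48949/882 - I*sqrt(10)/882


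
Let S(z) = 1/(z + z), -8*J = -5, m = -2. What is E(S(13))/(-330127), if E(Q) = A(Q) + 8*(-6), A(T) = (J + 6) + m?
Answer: 347/2641016 ≈ 0.00013139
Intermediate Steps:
J = 5/8 (J = -1/8*(-5) = 5/8 ≈ 0.62500)
A(T) = 37/8 (A(T) = (5/8 + 6) - 2 = 53/8 - 2 = 37/8)
S(z) = 1/(2*z)
E(Q) = -347/8 (E(Q) = 37/8 + 8*(-6) = 37/8 - 48 = -347/8)
E(S(13))/(-330127) = -347/8/(-330127) = -347/8*(-1/330127) = 347/2641016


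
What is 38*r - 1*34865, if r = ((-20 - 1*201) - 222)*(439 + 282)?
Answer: -12172179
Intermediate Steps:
r = -319403 (r = ((-20 - 201) - 222)*721 = (-221 - 222)*721 = -443*721 = -319403)
38*r - 1*34865 = 38*(-319403) - 1*34865 = -12137314 - 34865 = -12172179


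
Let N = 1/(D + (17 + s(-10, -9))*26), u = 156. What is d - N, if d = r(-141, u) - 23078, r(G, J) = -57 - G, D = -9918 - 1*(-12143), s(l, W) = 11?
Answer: -67901283/2953 ≈ -22994.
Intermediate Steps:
D = 2225 (D = -9918 + 12143 = 2225)
N = 1/2953 (N = 1/(2225 + (17 + 11)*26) = 1/(2225 + 28*26) = 1/(2225 + 728) = 1/2953 ≈ 0.00033864)
d = -22994 (d = (-57 - 1*(-141)) - 23078 = (-57 + 141) - 23078 = 84 - 23078 = -22994)
d - N = -22994 - 1*1/2953 = -22994 - 1/2953 = -67901283/2953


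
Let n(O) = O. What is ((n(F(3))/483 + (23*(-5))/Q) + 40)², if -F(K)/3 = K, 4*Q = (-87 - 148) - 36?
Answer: 3306894969169/1903664161 ≈ 1737.1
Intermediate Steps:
Q = -271/4 (Q = ((-87 - 148) - 36)/4 = (-235 - 36)/4 = (¼)*(-271) = -271/4 ≈ -67.750)
F(K) = -3*K
((n(F(3))/483 + (23*(-5))/Q) + 40)² = ((-3*3/483 + (23*(-5))/(-271/4)) + 40)² = ((-9*1/483 - 115*(-4/271)) + 40)² = ((-3/161 + 460/271) + 40)² = (73247/43631 + 40)² = (1818487/43631)² = 3306894969169/1903664161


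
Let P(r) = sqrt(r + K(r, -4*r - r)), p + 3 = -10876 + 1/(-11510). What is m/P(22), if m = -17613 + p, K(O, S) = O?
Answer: -327942921*sqrt(11)/253220 ≈ -4295.3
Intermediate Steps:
p = -125217291/11510 (p = -3 + (-10876 + 1/(-11510)) = -3 + (-10876 - 1/11510) = -3 - 125182761/11510 = -125217291/11510 ≈ -10879.)
m = -327942921/11510 (m = -17613 - 125217291/11510 = -327942921/11510 ≈ -28492.)
P(r) = sqrt(2)*sqrt(r) (P(r) = sqrt(r + r) = sqrt(2*r) = sqrt(2)*sqrt(r))
m/P(22) = -327942921*sqrt(11)/22/11510 = -327942921*sqrt(11)/253220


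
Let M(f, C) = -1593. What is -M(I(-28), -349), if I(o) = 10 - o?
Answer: 1593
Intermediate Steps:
-M(I(-28), -349) = -1*(-1593) = 1593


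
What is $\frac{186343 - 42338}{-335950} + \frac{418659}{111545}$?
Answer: $\frac{4983418133}{1498941710} \approx 3.3246$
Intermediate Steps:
$\frac{186343 - 42338}{-335950} + \frac{418659}{111545} = 144005 \left(- \frac{1}{335950}\right) + 418659 \cdot \frac{1}{111545} = - \frac{28801}{67190} + \frac{418659}{111545} = \frac{4983418133}{1498941710}$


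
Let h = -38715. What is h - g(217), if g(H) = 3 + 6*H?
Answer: -40020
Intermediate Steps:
h - g(217) = -38715 - (3 + 6*217) = -38715 - (3 + 1302) = -38715 - 1*1305 = -38715 - 1305 = -40020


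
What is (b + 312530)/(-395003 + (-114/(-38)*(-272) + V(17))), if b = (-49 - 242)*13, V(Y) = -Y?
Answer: -308747/395836 ≈ -0.77999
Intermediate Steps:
b = -3783 (b = -291*13 = -3783)
(b + 312530)/(-395003 + (-114/(-38)*(-272) + V(17))) = (-3783 + 312530)/(-395003 + (-114/(-38)*(-272) - 1*17)) = 308747/(-395003 + (-114*(-1/38)*(-272) - 17)) = 308747/(-395003 + (3*(-272) - 17)) = 308747/(-395003 + (-816 - 17)) = 308747/(-395003 - 833) = 308747/(-395836) = 308747*(-1/395836) = -308747/395836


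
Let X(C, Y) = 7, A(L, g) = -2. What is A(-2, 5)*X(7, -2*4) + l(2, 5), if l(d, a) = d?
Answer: -12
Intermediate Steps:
A(-2, 5)*X(7, -2*4) + l(2, 5) = -2*7 + 2 = -14 + 2 = -12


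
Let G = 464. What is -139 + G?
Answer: 325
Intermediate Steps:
-139 + G = -139 + 464 = 325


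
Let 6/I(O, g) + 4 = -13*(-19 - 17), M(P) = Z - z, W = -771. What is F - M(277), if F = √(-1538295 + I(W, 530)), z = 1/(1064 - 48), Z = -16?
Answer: 16257/1016 + I*√20699297346/116 ≈ 16.001 + 1240.3*I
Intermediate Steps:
z = 1/1016 ≈ 0.00098425
M(P) = -16257/1016 (M(P) = -16 - 1*1/1016 = -16 - 1/1016 = -16257/1016)
I(O, g) = 3/232 (I(O, g) = 6/(-4 - 13*(-19 - 17)) = 6/(-4 - 13*(-36)) = 6/(-4 + 468) = 6/464 = 6*(1/464) = 3/232)
F = I*√20699297346/116 (F = √(-1538295 + 3/232) = √(-356884437/232) = I*√20699297346/116 ≈ 1240.3*I)
F - M(277) = I*√20699297346/116 - 1*(-16257/1016) = I*√20699297346/116 + 16257/1016 = 16257/1016 + I*√20699297346/116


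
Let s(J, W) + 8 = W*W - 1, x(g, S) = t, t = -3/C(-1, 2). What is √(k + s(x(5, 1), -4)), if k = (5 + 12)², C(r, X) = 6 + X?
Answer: 2*√74 ≈ 17.205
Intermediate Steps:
t = -3/8 (t = -3/(6 + 2) = -3/8 ≈ -0.37500)
x(g, S) = -3/8
s(J, W) = -9 + W² (s(J, W) = -8 + (W*W - 1) = -8 + (W² - 1) = -8 + (-1 + W²) = -9 + W²)
k = 289 (k = 17² = 289)
√(k + s(x(5, 1), -4)) = √(289 + (-9 + (-4)²)) = √(289 + (-9 + 16)) = √(289 + 7) = √296 = 2*√74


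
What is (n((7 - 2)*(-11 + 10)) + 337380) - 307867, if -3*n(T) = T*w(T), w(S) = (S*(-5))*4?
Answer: 89039/3 ≈ 29680.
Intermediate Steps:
w(S) = -20*S (w(S) = -5*S*4 = -20*S)
n(T) = 20*T²/3 (n(T) = -T*(-20*T)/3 = -(-20)*T²/3 = 20*T²/3)
(n((7 - 2)*(-11 + 10)) + 337380) - 307867 = (20*((7 - 2)*(-11 + 10))²/3 + 337380) - 307867 = (20*(5*(-1))²/3 + 337380) - 307867 = ((20/3)*(-5)² + 337380) - 307867 = ((20/3)*25 + 337380) - 307867 = (500/3 + 337380) - 307867 = 1012640/3 - 307867 = 89039/3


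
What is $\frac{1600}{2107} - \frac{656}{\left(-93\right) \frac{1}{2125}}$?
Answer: $\frac{2937306800}{195951} \approx 14990.0$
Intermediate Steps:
$\frac{1600}{2107} - \frac{656}{\left(-93\right) \frac{1}{2125}} = 1600 \cdot \frac{1}{2107} - \frac{656}{\left(-93\right) \frac{1}{2125}} = \frac{1600}{2107} - \frac{656}{- \frac{93}{2125}} = \frac{1600}{2107} - - \frac{1394000}{93} = \frac{1600}{2107} + \frac{1394000}{93} = \frac{2937306800}{195951}$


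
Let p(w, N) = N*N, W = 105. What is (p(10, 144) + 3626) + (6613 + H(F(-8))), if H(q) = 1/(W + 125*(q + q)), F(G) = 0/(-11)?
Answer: 3252376/105 ≈ 30975.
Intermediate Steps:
F(G) = 0 (F(G) = 0*(-1/11) = 0)
p(w, N) = N²
H(q) = 1/(105 + 250*q) (H(q) = 1/(105 + 125*(q + q)) = 1/(105 + 125*(2*q)) = 1/(105 + 250*q))
(p(10, 144) + 3626) + (6613 + H(F(-8))) = (144² + 3626) + (6613 + 1/(5*(21 + 50*0))) = (20736 + 3626) + (6613 + 1/(5*(21 + 0))) = 24362 + (6613 + (⅕)/21) = 24362 + (6613 + (⅕)*(1/21)) = 24362 + (6613 + 1/105) = 24362 + 694366/105 = 3252376/105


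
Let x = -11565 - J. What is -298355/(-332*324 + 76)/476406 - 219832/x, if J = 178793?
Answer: 804115497687911/696300109525944 ≈ 1.1548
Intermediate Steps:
x = -190358 (x = -11565 - 1*178793 = -11565 - 178793 = -190358)
-298355/(-332*324 + 76)/476406 - 219832/x = -298355/(-332*324 + 76)/476406 - 219832/(-190358) = -298355/(-107568 + 76)*(1/476406) - 219832*(-1/190358) = -298355/(-107492)*(1/476406) + 109916/95179 = -298355*(-1/107492)*(1/476406) + 109916/95179 = (298355/107492)*(1/476406) + 109916/95179 = 298355/51209833752 + 109916/95179 = 804115497687911/696300109525944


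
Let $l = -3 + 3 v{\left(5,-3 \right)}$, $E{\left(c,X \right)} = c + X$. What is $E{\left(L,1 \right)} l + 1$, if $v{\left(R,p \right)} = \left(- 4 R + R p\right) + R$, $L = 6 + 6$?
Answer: $-1208$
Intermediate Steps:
$L = 12$
$v{\left(R,p \right)} = - 3 R + R p$
$E{\left(c,X \right)} = X + c$
$l = -93$ ($l = -3 + 3 \cdot 5 \left(-3 - 3\right) = -3 + 3 \cdot 5 \left(-6\right) = -3 + 3 \left(-30\right) = -3 - 90 = -93$)
$E{\left(L,1 \right)} l + 1 = \left(1 + 12\right) \left(-93\right) + 1 = 13 \left(-93\right) + 1 = -1209 + 1 = -1208$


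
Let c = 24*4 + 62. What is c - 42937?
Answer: -42779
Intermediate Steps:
c = 158 (c = 96 + 62 = 158)
c - 42937 = 158 - 42937 = -42779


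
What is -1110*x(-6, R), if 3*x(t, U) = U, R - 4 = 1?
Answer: -1850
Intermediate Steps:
R = 5 (R = 4 + 1 = 5)
x(t, U) = U/3
-1110*x(-6, R) = -370*5 = -1110*5/3 = -1850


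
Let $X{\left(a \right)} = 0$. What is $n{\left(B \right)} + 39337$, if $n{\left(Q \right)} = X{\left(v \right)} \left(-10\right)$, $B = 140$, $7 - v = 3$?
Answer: $39337$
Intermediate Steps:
$v = 4$ ($v = 7 - 3 = 4$)
$n{\left(Q \right)} = 0$ ($n{\left(Q \right)} = 0 \left(-10\right) = 0$)
$n{\left(B \right)} + 39337 = 0 + 39337 = 39337$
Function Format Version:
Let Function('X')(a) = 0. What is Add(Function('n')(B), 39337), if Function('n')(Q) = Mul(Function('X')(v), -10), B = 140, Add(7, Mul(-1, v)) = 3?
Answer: 39337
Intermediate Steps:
v = 4 (v = Add(7, Mul(-1, 3)) = Add(7, -3) = 4)
Function('n')(Q) = 0 (Function('n')(Q) = Mul(0, -10) = 0)
Add(Function('n')(B), 39337) = Add(0, 39337) = 39337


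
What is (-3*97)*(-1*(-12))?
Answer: -3492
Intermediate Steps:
(-3*97)*(-1*(-12)) = -291*12 = -3492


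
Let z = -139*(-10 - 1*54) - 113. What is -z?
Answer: -8783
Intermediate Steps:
z = 8783 (z = -139*(-10 - 54) - 113 = -139*(-64) - 113 = 8896 - 113 = 8783)
-z = -1*8783 = -8783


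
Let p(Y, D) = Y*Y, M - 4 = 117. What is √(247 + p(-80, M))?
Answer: 17*√23 ≈ 81.529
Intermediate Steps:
M = 121 (M = 4 + 117 = 121)
p(Y, D) = Y²
√(247 + p(-80, M)) = √(247 + (-80)²) = √(247 + 6400) = √6647 = 17*√23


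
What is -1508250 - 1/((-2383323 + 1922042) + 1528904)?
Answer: -1610242389751/1067623 ≈ -1.5083e+6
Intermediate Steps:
-1508250 - 1/((-2383323 + 1922042) + 1528904) = -1508250 - 1/(-461281 + 1528904) = -1508250 - 1/1067623 = -1610242389751/1067623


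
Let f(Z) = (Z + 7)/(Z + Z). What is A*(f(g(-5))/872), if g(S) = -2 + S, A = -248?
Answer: 0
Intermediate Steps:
f(Z) = (7 + Z)/(2*Z) (f(Z) = (7 + Z)/((2*Z)) = (7 + Z)*(1/(2*Z)) = (7 + Z)/(2*Z))
A*(f(g(-5))/872) = -248*(7 + (-2 - 5))/(2*(-2 - 5))/872 = -248*(½)*(7 - 7)/(-7)/872 = -248*(½)*(-⅐)*0/872 = -0/872 = -248*0 = 0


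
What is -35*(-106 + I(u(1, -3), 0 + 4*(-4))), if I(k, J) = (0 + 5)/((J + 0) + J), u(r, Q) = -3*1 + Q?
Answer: 118895/32 ≈ 3715.5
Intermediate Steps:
u(r, Q) = -3 + Q
I(k, J) = 5/(2*J) (I(k, J) = 5/(J + J) = 5/((2*J)) = 5*(1/(2*J)) = 5/(2*J))
-35*(-106 + I(u(1, -3), 0 + 4*(-4))) = -35*(-106 + 5/(2*(0 + 4*(-4)))) = -35*(-106 + 5/(2*(0 - 16))) = -35*(-106 + (5/2)/(-16)) = -35*(-106 + (5/2)*(-1/16)) = -35*(-106 - 5/32) = -35*(-3397/32) = 118895/32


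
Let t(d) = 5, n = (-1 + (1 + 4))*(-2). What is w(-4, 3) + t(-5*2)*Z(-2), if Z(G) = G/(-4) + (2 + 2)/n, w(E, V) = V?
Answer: 3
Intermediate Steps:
n = -8 (n = (-1 + 5)*(-2) = 4*(-2) = -8)
Z(G) = -1/2 - G/4 (Z(G) = G/(-4) + (2 + 2)/(-8) = G*(-1/4) + 4*(-1/8) = -G/4 - 1/2 = -1/2 - G/4)
w(-4, 3) + t(-5*2)*Z(-2) = 3 + 5*(-1/2 - 1/4*(-2)) = 3 + 5*(-1/2 + 1/2) = 3 + 5*0 = 3 + 0 = 3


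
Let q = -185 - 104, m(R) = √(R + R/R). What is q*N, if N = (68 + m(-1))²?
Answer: -1336336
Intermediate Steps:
m(R) = √(1 + R) (m(R) = √(R + 1) = √(1 + R))
q = -289
N = 4624 (N = (68 + √(1 - 1))² = (68 + √0)² = (68 + 0)² = 68² = 4624)
q*N = -289*4624 = -1336336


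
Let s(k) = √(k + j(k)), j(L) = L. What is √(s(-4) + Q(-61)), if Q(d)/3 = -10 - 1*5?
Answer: √(-45 + 2*I*√2) ≈ 0.21071 + 6.7115*I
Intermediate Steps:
Q(d) = -45 (Q(d) = 3*(-10 - 1*5) = 3*(-10 - 5) = 3*(-15) = -45)
s(k) = √2*√k (s(k) = √(k + k) = √(2*k) = √2*√k)
√(s(-4) + Q(-61)) = √(√2*√(-4) - 45) = √(√2*(2*I) - 45) = √(2*I*√2 - 45) = √(-45 + 2*I*√2)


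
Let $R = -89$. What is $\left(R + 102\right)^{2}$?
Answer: $169$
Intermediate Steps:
$\left(R + 102\right)^{2} = \left(-89 + 102\right)^{2} = 13^{2} = 169$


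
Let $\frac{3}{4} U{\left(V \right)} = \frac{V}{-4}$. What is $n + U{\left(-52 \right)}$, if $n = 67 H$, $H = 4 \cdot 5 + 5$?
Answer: $\frac{5077}{3} \approx 1692.3$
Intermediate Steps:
$U{\left(V \right)} = - \frac{V}{3}$ ($U{\left(V \right)} = \frac{4 \frac{V}{-4}}{3} = \frac{4 V \left(- \frac{1}{4}\right)}{3} = \frac{4 \left(- \frac{V}{4}\right)}{3} = - \frac{V}{3}$)
$H = 25$ ($H = 20 + 5 = 25$)
$n = 1675$ ($n = 67 \cdot 25 = 1675$)
$n + U{\left(-52 \right)} = 1675 - - \frac{52}{3} = 1675 + \frac{52}{3} = \frac{5077}{3}$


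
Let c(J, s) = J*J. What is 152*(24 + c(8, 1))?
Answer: 13376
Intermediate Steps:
c(J, s) = J²
152*(24 + c(8, 1)) = 152*(24 + 8²) = 152*(24 + 64) = 152*88 = 13376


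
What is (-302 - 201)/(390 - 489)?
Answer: 503/99 ≈ 5.0808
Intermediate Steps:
(-302 - 201)/(390 - 489) = -503/(-99) = -503*(-1/99) = 503/99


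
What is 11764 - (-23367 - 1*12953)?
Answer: 48084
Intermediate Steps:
11764 - (-23367 - 1*12953) = 11764 - (-23367 - 12953) = 11764 - 1*(-36320) = 11764 + 36320 = 48084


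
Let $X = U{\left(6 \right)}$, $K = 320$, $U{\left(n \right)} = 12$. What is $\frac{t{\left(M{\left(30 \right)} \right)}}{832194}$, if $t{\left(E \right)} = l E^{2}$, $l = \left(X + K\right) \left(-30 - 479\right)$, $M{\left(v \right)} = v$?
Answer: $- \frac{8449400}{46233} \approx -182.76$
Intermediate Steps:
$X = 12$
$l = -168988$ ($l = \left(12 + 320\right) \left(-30 - 479\right) = 332 \left(-509\right) = -168988$)
$t{\left(E \right)} = - 168988 E^{2}$
$\frac{t{\left(M{\left(30 \right)} \right)}}{832194} = \frac{\left(-168988\right) 30^{2}}{832194} = \left(-168988\right) 900 \cdot \frac{1}{832194} = \left(-152089200\right) \frac{1}{832194} = - \frac{8449400}{46233}$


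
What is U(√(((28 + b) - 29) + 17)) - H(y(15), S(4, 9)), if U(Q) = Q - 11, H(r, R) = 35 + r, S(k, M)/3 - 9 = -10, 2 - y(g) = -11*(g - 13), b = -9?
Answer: -70 + √7 ≈ -67.354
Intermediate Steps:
y(g) = -141 + 11*g (y(g) = 2 - (-11)*(g - 13) = 2 - (-11)*(-13 + g) = 2 - (143 - 11*g) = 2 + (-143 + 11*g) = -141 + 11*g)
S(k, M) = -3 (S(k, M) = 27 + 3*(-10) = 27 - 30 = -3)
U(Q) = -11 + Q
U(√(((28 + b) - 29) + 17)) - H(y(15), S(4, 9)) = (-11 + √(((28 - 9) - 29) + 17)) - (35 + (-141 + 11*15)) = (-11 + √((19 - 29) + 17)) - (35 + (-141 + 165)) = (-11 + √(-10 + 17)) - (35 + 24) = (-11 + √7) - 1*59 = (-11 + √7) - 59 = -70 + √7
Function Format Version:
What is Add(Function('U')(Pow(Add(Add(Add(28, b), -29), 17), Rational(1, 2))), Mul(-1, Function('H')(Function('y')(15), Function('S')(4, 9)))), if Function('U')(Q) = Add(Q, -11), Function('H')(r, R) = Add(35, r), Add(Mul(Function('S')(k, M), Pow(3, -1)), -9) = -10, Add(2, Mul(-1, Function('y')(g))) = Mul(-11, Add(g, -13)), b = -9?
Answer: Add(-70, Pow(7, Rational(1, 2))) ≈ -67.354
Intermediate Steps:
Function('y')(g) = Add(-141, Mul(11, g)) (Function('y')(g) = Add(2, Mul(-1, Mul(-11, Add(g, -13)))) = Add(2, Mul(-1, Mul(-11, Add(-13, g)))) = Add(2, Mul(-1, Add(143, Mul(-11, g)))) = Add(2, Add(-143, Mul(11, g))) = Add(-141, Mul(11, g)))
Function('S')(k, M) = -3 (Function('S')(k, M) = Add(27, Mul(3, -10)) = Add(27, -30) = -3)
Function('U')(Q) = Add(-11, Q)
Add(Function('U')(Pow(Add(Add(Add(28, b), -29), 17), Rational(1, 2))), Mul(-1, Function('H')(Function('y')(15), Function('S')(4, 9)))) = Add(Add(-11, Pow(Add(Add(Add(28, -9), -29), 17), Rational(1, 2))), Mul(-1, Add(35, Add(-141, Mul(11, 15))))) = Add(Add(-11, Pow(Add(Add(19, -29), 17), Rational(1, 2))), Mul(-1, Add(35, Add(-141, 165)))) = Add(Add(-11, Pow(Add(-10, 17), Rational(1, 2))), Mul(-1, Add(35, 24))) = Add(Add(-11, Pow(7, Rational(1, 2))), Mul(-1, 59)) = Add(Add(-11, Pow(7, Rational(1, 2))), -59) = Add(-70, Pow(7, Rational(1, 2)))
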